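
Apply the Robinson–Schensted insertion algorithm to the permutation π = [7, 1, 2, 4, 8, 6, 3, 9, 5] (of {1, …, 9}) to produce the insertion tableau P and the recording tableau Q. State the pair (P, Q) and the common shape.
P = [1, 2, 3, 5, 9] / [4, 6] / [7, 8];  Q = [1, 3, 4, 5, 8] / [2, 6] / [7, 9];  common shape = (5, 2, 2)

Row-insert the values π_1, π_2, … into P one at a time, bumping the leftmost entry strictly greater than the inserted value down to the next row. The recording tableau Q records, in position (i, j), the step at which that cell was added to P.
  Insert 7 (step 1): P = [7];  Q = [1]
  Insert 1 (step 2): P = [1] / [7];  Q = [1] / [2]
  Insert 2 (step 3): P = [1, 2] / [7];  Q = [1, 3] / [2]
  Insert 4 (step 4): P = [1, 2, 4] / [7];  Q = [1, 3, 4] / [2]
  Insert 8 (step 5): P = [1, 2, 4, 8] / [7];  Q = [1, 3, 4, 5] / [2]
  Insert 6 (step 6): P = [1, 2, 4, 6] / [7, 8];  Q = [1, 3, 4, 5] / [2, 6]
  Insert 3 (step 7): P = [1, 2, 3, 6] / [4, 8] / [7];  Q = [1, 3, 4, 5] / [2, 6] / [7]
  Insert 9 (step 8): P = [1, 2, 3, 6, 9] / [4, 8] / [7];  Q = [1, 3, 4, 5, 8] / [2, 6] / [7]
  Insert 5 (step 9): P = [1, 2, 3, 5, 9] / [4, 6] / [7, 8];  Q = [1, 3, 4, 5, 8] / [2, 6] / [7, 9]
Final shape: (5, 2, 2).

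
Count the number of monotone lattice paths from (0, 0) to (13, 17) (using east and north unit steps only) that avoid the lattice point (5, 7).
Number of paths = 85103514

Total paths from (0, 0) to (13, 17): C(30, 13) = 119759850. Paths through (5, 7): (paths (0, 0) → (5, 7)) × (paths (5, 7) → (13, 17)) = C(12, 5) · C(18, 8) = 792 · 43758 = 34656336. Avoidance count = 119759850 − 34656336 = 85103514.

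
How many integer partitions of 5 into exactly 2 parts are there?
p(5, 2 parts) = 2

Partitions of n into exactly k parts ↔ partitions of n − k into at most k parts (subtract 1 from each part). For n = 5, k = 2, the partitions are: 4+1, 3+2. Count = 2.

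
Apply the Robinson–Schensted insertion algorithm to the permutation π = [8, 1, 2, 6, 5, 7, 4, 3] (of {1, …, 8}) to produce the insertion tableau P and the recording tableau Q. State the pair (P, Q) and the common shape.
P = [1, 2, 3, 7] / [4] / [5] / [6] / [8];  Q = [1, 3, 4, 6] / [2] / [5] / [7] / [8];  common shape = (4, 1, 1, 1, 1)

Row-insert the values π_1, π_2, … into P one at a time, bumping the leftmost entry strictly greater than the inserted value down to the next row. The recording tableau Q records, in position (i, j), the step at which that cell was added to P.
  Insert 8 (step 1): P = [8];  Q = [1]
  Insert 1 (step 2): P = [1] / [8];  Q = [1] / [2]
  Insert 2 (step 3): P = [1, 2] / [8];  Q = [1, 3] / [2]
  Insert 6 (step 4): P = [1, 2, 6] / [8];  Q = [1, 3, 4] / [2]
  Insert 5 (step 5): P = [1, 2, 5] / [6] / [8];  Q = [1, 3, 4] / [2] / [5]
  Insert 7 (step 6): P = [1, 2, 5, 7] / [6] / [8];  Q = [1, 3, 4, 6] / [2] / [5]
  Insert 4 (step 7): P = [1, 2, 4, 7] / [5] / [6] / [8];  Q = [1, 3, 4, 6] / [2] / [5] / [7]
  Insert 3 (step 8): P = [1, 2, 3, 7] / [4] / [5] / [6] / [8];  Q = [1, 3, 4, 6] / [2] / [5] / [7] / [8]
Final shape: (4, 1, 1, 1, 1).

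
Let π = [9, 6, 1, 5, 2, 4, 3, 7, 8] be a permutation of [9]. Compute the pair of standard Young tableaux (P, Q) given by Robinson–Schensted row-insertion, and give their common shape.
P = [1, 2, 3, 7, 8] / [4] / [5] / [6] / [9];  Q = [1, 4, 6, 8, 9] / [2] / [3] / [5] / [7];  common shape = (5, 1, 1, 1, 1)

Row-insert the values π_1, π_2, … into P one at a time, bumping the leftmost entry strictly greater than the inserted value down to the next row. The recording tableau Q records, in position (i, j), the step at which that cell was added to P.
  Insert 9 (step 1): P = [9];  Q = [1]
  Insert 6 (step 2): P = [6] / [9];  Q = [1] / [2]
  Insert 1 (step 3): P = [1] / [6] / [9];  Q = [1] / [2] / [3]
  Insert 5 (step 4): P = [1, 5] / [6] / [9];  Q = [1, 4] / [2] / [3]
  Insert 2 (step 5): P = [1, 2] / [5] / [6] / [9];  Q = [1, 4] / [2] / [3] / [5]
  Insert 4 (step 6): P = [1, 2, 4] / [5] / [6] / [9];  Q = [1, 4, 6] / [2] / [3] / [5]
  Insert 3 (step 7): P = [1, 2, 3] / [4] / [5] / [6] / [9];  Q = [1, 4, 6] / [2] / [3] / [5] / [7]
  Insert 7 (step 8): P = [1, 2, 3, 7] / [4] / [5] / [6] / [9];  Q = [1, 4, 6, 8] / [2] / [3] / [5] / [7]
  Insert 8 (step 9): P = [1, 2, 3, 7, 8] / [4] / [5] / [6] / [9];  Q = [1, 4, 6, 8, 9] / [2] / [3] / [5] / [7]
Final shape: (5, 1, 1, 1, 1).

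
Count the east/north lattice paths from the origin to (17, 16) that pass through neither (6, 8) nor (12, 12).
Number of paths = 678566088

Inclusion–exclusion. Total paths: C(33, 17) = 1166803110. Through P₁: C(14, 6)·C(19, 11) = 226972746. Through P₂: C(24, 12)·C(9, 5) = 340723656. Since P₁ is strictly southwest of P₂, a monotone path through both must visit P₁ then P₂; paths through both = C(14, 6)·C(10, 6)·C(9, 5) = 79459380. Avoid both = 1166803110 − 226972746 − 340723656 + 79459380 = 678566088.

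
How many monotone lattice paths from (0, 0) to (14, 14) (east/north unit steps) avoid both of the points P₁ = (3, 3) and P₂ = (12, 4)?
Number of paths = 25901040

Inclusion–exclusion. Total paths: C(28, 14) = 40116600. Through P₁: C(6, 3)·C(22, 11) = 14108640. Through P₂: C(16, 12)·C(12, 2) = 120120. Since P₁ is strictly southwest of P₂, a monotone path through both must visit P₁ then P₂; paths through both = C(6, 3)·C(10, 9)·C(12, 2) = 13200. Avoid both = 40116600 − 14108640 − 120120 + 13200 = 25901040.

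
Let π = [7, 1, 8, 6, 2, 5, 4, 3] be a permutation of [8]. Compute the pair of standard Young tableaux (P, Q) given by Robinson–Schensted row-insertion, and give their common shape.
P = [1, 2, 3] / [4, 8] / [5] / [6] / [7];  Q = [1, 3, 6] / [2, 4] / [5] / [7] / [8];  common shape = (3, 2, 1, 1, 1)

Row-insert the values π_1, π_2, … into P one at a time, bumping the leftmost entry strictly greater than the inserted value down to the next row. The recording tableau Q records, in position (i, j), the step at which that cell was added to P.
  Insert 7 (step 1): P = [7];  Q = [1]
  Insert 1 (step 2): P = [1] / [7];  Q = [1] / [2]
  Insert 8 (step 3): P = [1, 8] / [7];  Q = [1, 3] / [2]
  Insert 6 (step 4): P = [1, 6] / [7, 8];  Q = [1, 3] / [2, 4]
  Insert 2 (step 5): P = [1, 2] / [6, 8] / [7];  Q = [1, 3] / [2, 4] / [5]
  Insert 5 (step 6): P = [1, 2, 5] / [6, 8] / [7];  Q = [1, 3, 6] / [2, 4] / [5]
  Insert 4 (step 7): P = [1, 2, 4] / [5, 8] / [6] / [7];  Q = [1, 3, 6] / [2, 4] / [5] / [7]
  Insert 3 (step 8): P = [1, 2, 3] / [4, 8] / [5] / [6] / [7];  Q = [1, 3, 6] / [2, 4] / [5] / [7] / [8]
Final shape: (3, 2, 1, 1, 1).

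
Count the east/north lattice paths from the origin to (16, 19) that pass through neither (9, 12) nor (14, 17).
Number of paths = 1904488200

Inclusion–exclusion. Total paths: C(35, 16) = 4059928950. Through P₁: C(21, 9)·C(14, 7) = 1008767760. Through P₂: C(31, 14)·C(4, 2) = 1591095150. Since P₁ is strictly southwest of P₂, a monotone path through both must visit P₁ then P₂; paths through both = C(21, 9)·C(10, 5)·C(4, 2) = 444422160. Avoid both = 4059928950 − 1008767760 − 1591095150 + 444422160 = 1904488200.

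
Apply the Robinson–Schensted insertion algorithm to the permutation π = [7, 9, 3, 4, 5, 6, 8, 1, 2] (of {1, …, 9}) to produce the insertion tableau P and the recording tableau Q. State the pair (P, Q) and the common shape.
P = [1, 2, 5, 6, 8] / [3, 4] / [7, 9];  Q = [1, 2, 5, 6, 7] / [3, 4] / [8, 9];  common shape = (5, 2, 2)

Row-insert the values π_1, π_2, … into P one at a time, bumping the leftmost entry strictly greater than the inserted value down to the next row. The recording tableau Q records, in position (i, j), the step at which that cell was added to P.
  Insert 7 (step 1): P = [7];  Q = [1]
  Insert 9 (step 2): P = [7, 9];  Q = [1, 2]
  Insert 3 (step 3): P = [3, 9] / [7];  Q = [1, 2] / [3]
  Insert 4 (step 4): P = [3, 4] / [7, 9];  Q = [1, 2] / [3, 4]
  Insert 5 (step 5): P = [3, 4, 5] / [7, 9];  Q = [1, 2, 5] / [3, 4]
  Insert 6 (step 6): P = [3, 4, 5, 6] / [7, 9];  Q = [1, 2, 5, 6] / [3, 4]
  Insert 8 (step 7): P = [3, 4, 5, 6, 8] / [7, 9];  Q = [1, 2, 5, 6, 7] / [3, 4]
  Insert 1 (step 8): P = [1, 4, 5, 6, 8] / [3, 9] / [7];  Q = [1, 2, 5, 6, 7] / [3, 4] / [8]
  Insert 2 (step 9): P = [1, 2, 5, 6, 8] / [3, 4] / [7, 9];  Q = [1, 2, 5, 6, 7] / [3, 4] / [8, 9]
Final shape: (5, 2, 2).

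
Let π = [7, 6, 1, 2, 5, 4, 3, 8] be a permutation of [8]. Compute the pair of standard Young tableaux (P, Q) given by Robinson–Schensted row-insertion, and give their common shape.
P = [1, 2, 3, 8] / [4] / [5] / [6] / [7];  Q = [1, 4, 5, 8] / [2] / [3] / [6] / [7];  common shape = (4, 1, 1, 1, 1)

Row-insert the values π_1, π_2, … into P one at a time, bumping the leftmost entry strictly greater than the inserted value down to the next row. The recording tableau Q records, in position (i, j), the step at which that cell was added to P.
  Insert 7 (step 1): P = [7];  Q = [1]
  Insert 6 (step 2): P = [6] / [7];  Q = [1] / [2]
  Insert 1 (step 3): P = [1] / [6] / [7];  Q = [1] / [2] / [3]
  Insert 2 (step 4): P = [1, 2] / [6] / [7];  Q = [1, 4] / [2] / [3]
  Insert 5 (step 5): P = [1, 2, 5] / [6] / [7];  Q = [1, 4, 5] / [2] / [3]
  Insert 4 (step 6): P = [1, 2, 4] / [5] / [6] / [7];  Q = [1, 4, 5] / [2] / [3] / [6]
  Insert 3 (step 7): P = [1, 2, 3] / [4] / [5] / [6] / [7];  Q = [1, 4, 5] / [2] / [3] / [6] / [7]
  Insert 8 (step 8): P = [1, 2, 3, 8] / [4] / [5] / [6] / [7];  Q = [1, 4, 5, 8] / [2] / [3] / [6] / [7]
Final shape: (4, 1, 1, 1, 1).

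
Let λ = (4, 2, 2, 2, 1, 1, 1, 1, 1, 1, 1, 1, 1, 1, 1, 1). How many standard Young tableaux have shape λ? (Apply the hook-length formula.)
# SYT of shape (4, 2, 2, 2, 1, 1, 1, 1, 1, 1, 1, 1, 1, 1, 1, 1) = 510510

Hook-length formula: f^λ = n! / Π hook(c), product over all cells c of the Young diagram. For λ = (4, 2, 2, 2, 1, 1, 1, 1, 1, 1, 1, 1, 1, 1, 1, 1), n = 22 boxes. Hook lengths by row (left-to-right, top-to-bottom): [19, 6, 2, 1]; [16, 3]; [15, 2]; [14, 1]; [12]; [11]; [10]; [9]; [8]; [7]; [6]; [5]; [4]; [3]; [2]; [1]. Product of hooks = 2201721274368000. So f^λ = 22! / 2201721274368000 = 1124000727777607680000 / 2201721274368000 = 510510.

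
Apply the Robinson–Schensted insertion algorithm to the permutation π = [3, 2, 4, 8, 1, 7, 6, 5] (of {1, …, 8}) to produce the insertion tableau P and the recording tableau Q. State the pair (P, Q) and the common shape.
P = [1, 4, 5] / [2, 6] / [3, 7] / [8];  Q = [1, 3, 4] / [2, 6] / [5, 7] / [8];  common shape = (3, 2, 2, 1)

Row-insert the values π_1, π_2, … into P one at a time, bumping the leftmost entry strictly greater than the inserted value down to the next row. The recording tableau Q records, in position (i, j), the step at which that cell was added to P.
  Insert 3 (step 1): P = [3];  Q = [1]
  Insert 2 (step 2): P = [2] / [3];  Q = [1] / [2]
  Insert 4 (step 3): P = [2, 4] / [3];  Q = [1, 3] / [2]
  Insert 8 (step 4): P = [2, 4, 8] / [3];  Q = [1, 3, 4] / [2]
  Insert 1 (step 5): P = [1, 4, 8] / [2] / [3];  Q = [1, 3, 4] / [2] / [5]
  Insert 7 (step 6): P = [1, 4, 7] / [2, 8] / [3];  Q = [1, 3, 4] / [2, 6] / [5]
  Insert 6 (step 7): P = [1, 4, 6] / [2, 7] / [3, 8];  Q = [1, 3, 4] / [2, 6] / [5, 7]
  Insert 5 (step 8): P = [1, 4, 5] / [2, 6] / [3, 7] / [8];  Q = [1, 3, 4] / [2, 6] / [5, 7] / [8]
Final shape: (3, 2, 2, 1).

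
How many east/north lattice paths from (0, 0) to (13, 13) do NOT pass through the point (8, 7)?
Number of paths = 7427630

Total paths from (0, 0) to (13, 13): C(26, 13) = 10400600. Paths through (8, 7): (paths (0, 0) → (8, 7)) × (paths (8, 7) → (13, 13)) = C(15, 8) · C(11, 5) = 6435 · 462 = 2972970. Avoidance count = 10400600 − 2972970 = 7427630.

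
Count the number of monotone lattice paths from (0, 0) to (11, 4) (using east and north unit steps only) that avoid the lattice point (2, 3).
Number of paths = 1265

Total paths from (0, 0) to (11, 4): C(15, 11) = 1365. Paths through (2, 3): (paths (0, 0) → (2, 3)) × (paths (2, 3) → (11, 4)) = C(5, 2) · C(10, 9) = 10 · 10 = 100. Avoidance count = 1365 − 100 = 1265.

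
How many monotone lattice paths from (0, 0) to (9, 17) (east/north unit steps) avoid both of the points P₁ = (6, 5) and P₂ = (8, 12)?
Number of paths = 2258312

Inclusion–exclusion. Total paths: C(26, 9) = 3124550. Through P₁: C(11, 6)·C(15, 3) = 210210. Through P₂: C(20, 8)·C(6, 1) = 755820. Since P₁ is strictly southwest of P₂, a monotone path through both must visit P₁ then P₂; paths through both = C(11, 6)·C(9, 2)·C(6, 1) = 99792. Avoid both = 3124550 − 210210 − 755820 + 99792 = 2258312.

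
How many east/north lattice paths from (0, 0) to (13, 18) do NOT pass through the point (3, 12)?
Number of paths = 202609435

Total paths from (0, 0) to (13, 18): C(31, 13) = 206253075. Paths through (3, 12): (paths (0, 0) → (3, 12)) × (paths (3, 12) → (13, 18)) = C(15, 3) · C(16, 10) = 455 · 8008 = 3643640. Avoidance count = 206253075 − 3643640 = 202609435.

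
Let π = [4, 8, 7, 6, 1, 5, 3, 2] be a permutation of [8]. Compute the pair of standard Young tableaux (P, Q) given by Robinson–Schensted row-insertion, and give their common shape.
P = [1, 2] / [3, 5] / [4] / [6] / [7] / [8];  Q = [1, 2] / [3, 6] / [4] / [5] / [7] / [8];  common shape = (2, 2, 1, 1, 1, 1)

Row-insert the values π_1, π_2, … into P one at a time, bumping the leftmost entry strictly greater than the inserted value down to the next row. The recording tableau Q records, in position (i, j), the step at which that cell was added to P.
  Insert 4 (step 1): P = [4];  Q = [1]
  Insert 8 (step 2): P = [4, 8];  Q = [1, 2]
  Insert 7 (step 3): P = [4, 7] / [8];  Q = [1, 2] / [3]
  Insert 6 (step 4): P = [4, 6] / [7] / [8];  Q = [1, 2] / [3] / [4]
  Insert 1 (step 5): P = [1, 6] / [4] / [7] / [8];  Q = [1, 2] / [3] / [4] / [5]
  Insert 5 (step 6): P = [1, 5] / [4, 6] / [7] / [8];  Q = [1, 2] / [3, 6] / [4] / [5]
  Insert 3 (step 7): P = [1, 3] / [4, 5] / [6] / [7] / [8];  Q = [1, 2] / [3, 6] / [4] / [5] / [7]
  Insert 2 (step 8): P = [1, 2] / [3, 5] / [4] / [6] / [7] / [8];  Q = [1, 2] / [3, 6] / [4] / [5] / [7] / [8]
Final shape: (2, 2, 1, 1, 1, 1).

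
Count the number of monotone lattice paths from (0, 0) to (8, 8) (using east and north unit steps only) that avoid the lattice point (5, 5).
Number of paths = 7830

Total paths from (0, 0) to (8, 8): C(16, 8) = 12870. Paths through (5, 5): (paths (0, 0) → (5, 5)) × (paths (5, 5) → (8, 8)) = C(10, 5) · C(6, 3) = 252 · 20 = 5040. Avoidance count = 12870 − 5040 = 7830.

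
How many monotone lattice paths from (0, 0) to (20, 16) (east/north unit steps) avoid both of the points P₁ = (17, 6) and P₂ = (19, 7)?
Number of paths = 7275451678

Inclusion–exclusion. Total paths: C(36, 20) = 7307872110. Through P₁: C(23, 17)·C(13, 3) = 28870842. Through P₂: C(26, 19)·C(10, 1) = 6578000. Since P₁ is strictly southwest of P₂, a monotone path through both must visit P₁ then P₂; paths through both = C(23, 17)·C(3, 2)·C(10, 1) = 3028410. Avoid both = 7307872110 − 28870842 − 6578000 + 3028410 = 7275451678.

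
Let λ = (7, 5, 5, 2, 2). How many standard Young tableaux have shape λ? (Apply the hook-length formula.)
# SYT of shape (7, 5, 5, 2, 2) = 272095200

Hook-length formula: f^λ = n! / Π hook(c), product over all cells c of the Young diagram. For λ = (7, 5, 5, 2, 2), n = 21 boxes. Hook lengths by row (left-to-right, top-to-bottom): [11, 10, 7, 6, 5, 2, 1]; [8, 7, 4, 3, 2]; [7, 6, 3, 2, 1]; [3, 2]; [2, 1]. Product of hooks = 187768627200. So f^λ = 21! / 187768627200 = 51090942171709440000 / 187768627200 = 272095200.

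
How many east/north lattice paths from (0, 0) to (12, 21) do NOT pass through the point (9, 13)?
Number of paths = 272743020

Total paths from (0, 0) to (12, 21): C(33, 12) = 354817320. Paths through (9, 13): (paths (0, 0) → (9, 13)) × (paths (9, 13) → (12, 21)) = C(22, 9) · C(11, 3) = 497420 · 165 = 82074300. Avoidance count = 354817320 − 82074300 = 272743020.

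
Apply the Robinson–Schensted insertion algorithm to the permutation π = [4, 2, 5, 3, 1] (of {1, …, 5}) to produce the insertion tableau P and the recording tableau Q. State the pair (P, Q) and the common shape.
P = [1, 3] / [2, 5] / [4];  Q = [1, 3] / [2, 4] / [5];  common shape = (2, 2, 1)

Row-insert the values π_1, π_2, … into P one at a time, bumping the leftmost entry strictly greater than the inserted value down to the next row. The recording tableau Q records, in position (i, j), the step at which that cell was added to P.
  Insert 4 (step 1): P = [4];  Q = [1]
  Insert 2 (step 2): P = [2] / [4];  Q = [1] / [2]
  Insert 5 (step 3): P = [2, 5] / [4];  Q = [1, 3] / [2]
  Insert 3 (step 4): P = [2, 3] / [4, 5];  Q = [1, 3] / [2, 4]
  Insert 1 (step 5): P = [1, 3] / [2, 5] / [4];  Q = [1, 3] / [2, 4] / [5]
Final shape: (2, 2, 1).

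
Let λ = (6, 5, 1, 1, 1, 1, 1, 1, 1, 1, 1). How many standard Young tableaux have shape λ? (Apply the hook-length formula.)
# SYT of shape (6, 5, 1, 1, 1, 1, 1, 1, 1, 1, 1) = 3464175

Hook-length formula: f^λ = n! / Π hook(c), product over all cells c of the Young diagram. For λ = (6, 5, 1, 1, 1, 1, 1, 1, 1, 1, 1), n = 20 boxes. Hook lengths by row (left-to-right, top-to-bottom): [16, 6, 5, 4, 3, 1]; [14, 4, 3, 2, 1]; [9]; [8]; [7]; [6]; [5]; [4]; [3]; [2]; [1]. Product of hooks = 702303436800. So f^λ = 20! / 702303436800 = 2432902008176640000 / 702303436800 = 3464175.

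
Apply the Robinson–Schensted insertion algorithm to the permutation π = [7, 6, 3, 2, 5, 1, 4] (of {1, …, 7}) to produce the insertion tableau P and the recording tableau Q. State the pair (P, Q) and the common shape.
P = [1, 4] / [2, 5] / [3] / [6] / [7];  Q = [1, 5] / [2, 7] / [3] / [4] / [6];  common shape = (2, 2, 1, 1, 1)

Row-insert the values π_1, π_2, … into P one at a time, bumping the leftmost entry strictly greater than the inserted value down to the next row. The recording tableau Q records, in position (i, j), the step at which that cell was added to P.
  Insert 7 (step 1): P = [7];  Q = [1]
  Insert 6 (step 2): P = [6] / [7];  Q = [1] / [2]
  Insert 3 (step 3): P = [3] / [6] / [7];  Q = [1] / [2] / [3]
  Insert 2 (step 4): P = [2] / [3] / [6] / [7];  Q = [1] / [2] / [3] / [4]
  Insert 5 (step 5): P = [2, 5] / [3] / [6] / [7];  Q = [1, 5] / [2] / [3] / [4]
  Insert 1 (step 6): P = [1, 5] / [2] / [3] / [6] / [7];  Q = [1, 5] / [2] / [3] / [4] / [6]
  Insert 4 (step 7): P = [1, 4] / [2, 5] / [3] / [6] / [7];  Q = [1, 5] / [2, 7] / [3] / [4] / [6]
Final shape: (2, 2, 1, 1, 1).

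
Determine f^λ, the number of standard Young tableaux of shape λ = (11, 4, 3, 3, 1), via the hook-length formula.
# SYT of shape (11, 4, 3, 3, 1) = 315165312

Hook-length formula: f^λ = n! / Π hook(c), product over all cells c of the Young diagram. For λ = (11, 4, 3, 3, 1), n = 22 boxes. Hook lengths by row (left-to-right, top-to-bottom): [15, 13, 12, 9, 7, 6, 5, 4, 3, 2, 1]; [7, 5, 4, 1]; [5, 3, 2]; [4, 2, 1]; [1]. Product of hooks = 3566384640000. So f^λ = 22! / 3566384640000 = 1124000727777607680000 / 3566384640000 = 315165312.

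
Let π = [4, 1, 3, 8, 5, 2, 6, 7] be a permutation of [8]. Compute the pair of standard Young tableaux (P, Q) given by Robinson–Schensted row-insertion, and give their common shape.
P = [1, 2, 5, 6, 7] / [3, 8] / [4];  Q = [1, 3, 4, 7, 8] / [2, 5] / [6];  common shape = (5, 2, 1)

Row-insert the values π_1, π_2, … into P one at a time, bumping the leftmost entry strictly greater than the inserted value down to the next row. The recording tableau Q records, in position (i, j), the step at which that cell was added to P.
  Insert 4 (step 1): P = [4];  Q = [1]
  Insert 1 (step 2): P = [1] / [4];  Q = [1] / [2]
  Insert 3 (step 3): P = [1, 3] / [4];  Q = [1, 3] / [2]
  Insert 8 (step 4): P = [1, 3, 8] / [4];  Q = [1, 3, 4] / [2]
  Insert 5 (step 5): P = [1, 3, 5] / [4, 8];  Q = [1, 3, 4] / [2, 5]
  Insert 2 (step 6): P = [1, 2, 5] / [3, 8] / [4];  Q = [1, 3, 4] / [2, 5] / [6]
  Insert 6 (step 7): P = [1, 2, 5, 6] / [3, 8] / [4];  Q = [1, 3, 4, 7] / [2, 5] / [6]
  Insert 7 (step 8): P = [1, 2, 5, 6, 7] / [3, 8] / [4];  Q = [1, 3, 4, 7, 8] / [2, 5] / [6]
Final shape: (5, 2, 1).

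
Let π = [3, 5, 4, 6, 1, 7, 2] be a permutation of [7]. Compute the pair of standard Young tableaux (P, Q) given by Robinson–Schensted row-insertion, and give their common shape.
P = [1, 2, 6, 7] / [3, 4] / [5];  Q = [1, 2, 4, 6] / [3, 7] / [5];  common shape = (4, 2, 1)

Row-insert the values π_1, π_2, … into P one at a time, bumping the leftmost entry strictly greater than the inserted value down to the next row. The recording tableau Q records, in position (i, j), the step at which that cell was added to P.
  Insert 3 (step 1): P = [3];  Q = [1]
  Insert 5 (step 2): P = [3, 5];  Q = [1, 2]
  Insert 4 (step 3): P = [3, 4] / [5];  Q = [1, 2] / [3]
  Insert 6 (step 4): P = [3, 4, 6] / [5];  Q = [1, 2, 4] / [3]
  Insert 1 (step 5): P = [1, 4, 6] / [3] / [5];  Q = [1, 2, 4] / [3] / [5]
  Insert 7 (step 6): P = [1, 4, 6, 7] / [3] / [5];  Q = [1, 2, 4, 6] / [3] / [5]
  Insert 2 (step 7): P = [1, 2, 6, 7] / [3, 4] / [5];  Q = [1, 2, 4, 6] / [3, 7] / [5]
Final shape: (4, 2, 1).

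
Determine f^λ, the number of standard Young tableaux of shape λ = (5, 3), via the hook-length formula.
# SYT of shape (5, 3) = 28

Hook-length formula: f^λ = n! / Π hook(c), product over all cells c of the Young diagram. For λ = (5, 3), n = 8 boxes. Hook lengths by row (left-to-right, top-to-bottom): [6, 5, 4, 2, 1]; [3, 2, 1]. Product of hooks = 1440. So f^λ = 8! / 1440 = 40320 / 1440 = 28.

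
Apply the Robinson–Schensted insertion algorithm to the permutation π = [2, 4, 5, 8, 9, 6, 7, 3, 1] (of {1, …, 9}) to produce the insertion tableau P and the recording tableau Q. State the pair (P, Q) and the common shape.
P = [1, 3, 5, 6, 7] / [2, 9] / [4] / [8];  Q = [1, 2, 3, 4, 5] / [6, 7] / [8] / [9];  common shape = (5, 2, 1, 1)

Row-insert the values π_1, π_2, … into P one at a time, bumping the leftmost entry strictly greater than the inserted value down to the next row. The recording tableau Q records, in position (i, j), the step at which that cell was added to P.
  Insert 2 (step 1): P = [2];  Q = [1]
  Insert 4 (step 2): P = [2, 4];  Q = [1, 2]
  Insert 5 (step 3): P = [2, 4, 5];  Q = [1, 2, 3]
  Insert 8 (step 4): P = [2, 4, 5, 8];  Q = [1, 2, 3, 4]
  Insert 9 (step 5): P = [2, 4, 5, 8, 9];  Q = [1, 2, 3, 4, 5]
  Insert 6 (step 6): P = [2, 4, 5, 6, 9] / [8];  Q = [1, 2, 3, 4, 5] / [6]
  Insert 7 (step 7): P = [2, 4, 5, 6, 7] / [8, 9];  Q = [1, 2, 3, 4, 5] / [6, 7]
  Insert 3 (step 8): P = [2, 3, 5, 6, 7] / [4, 9] / [8];  Q = [1, 2, 3, 4, 5] / [6, 7] / [8]
  Insert 1 (step 9): P = [1, 3, 5, 6, 7] / [2, 9] / [4] / [8];  Q = [1, 2, 3, 4, 5] / [6, 7] / [8] / [9]
Final shape: (5, 2, 1, 1).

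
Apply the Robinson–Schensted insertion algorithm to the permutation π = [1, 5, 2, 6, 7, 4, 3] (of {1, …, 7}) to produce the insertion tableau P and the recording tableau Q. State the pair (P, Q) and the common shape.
P = [1, 2, 3, 7] / [4, 6] / [5];  Q = [1, 2, 4, 5] / [3, 6] / [7];  common shape = (4, 2, 1)

Row-insert the values π_1, π_2, … into P one at a time, bumping the leftmost entry strictly greater than the inserted value down to the next row. The recording tableau Q records, in position (i, j), the step at which that cell was added to P.
  Insert 1 (step 1): P = [1];  Q = [1]
  Insert 5 (step 2): P = [1, 5];  Q = [1, 2]
  Insert 2 (step 3): P = [1, 2] / [5];  Q = [1, 2] / [3]
  Insert 6 (step 4): P = [1, 2, 6] / [5];  Q = [1, 2, 4] / [3]
  Insert 7 (step 5): P = [1, 2, 6, 7] / [5];  Q = [1, 2, 4, 5] / [3]
  Insert 4 (step 6): P = [1, 2, 4, 7] / [5, 6];  Q = [1, 2, 4, 5] / [3, 6]
  Insert 3 (step 7): P = [1, 2, 3, 7] / [4, 6] / [5];  Q = [1, 2, 4, 5] / [3, 6] / [7]
Final shape: (4, 2, 1).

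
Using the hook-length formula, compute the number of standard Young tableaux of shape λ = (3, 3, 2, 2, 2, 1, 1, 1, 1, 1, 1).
# SYT of shape (3, 3, 2, 2, 2, 1, 1, 1, 1, 1, 1) = 219912

Hook-length formula: f^λ = n! / Π hook(c), product over all cells c of the Young diagram. For λ = (3, 3, 2, 2, 2, 1, 1, 1, 1, 1, 1), n = 18 boxes. Hook lengths by row (left-to-right, top-to-bottom): [13, 6, 2]; [12, 5, 1]; [10, 3]; [9, 2]; [8, 1]; [6]; [5]; [4]; [3]; [2]; [1]. Product of hooks = 29113344000. So f^λ = 18! / 29113344000 = 6402373705728000 / 29113344000 = 219912.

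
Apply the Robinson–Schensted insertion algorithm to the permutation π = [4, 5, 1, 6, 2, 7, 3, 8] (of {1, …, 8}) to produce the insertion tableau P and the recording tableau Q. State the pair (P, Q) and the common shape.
P = [1, 2, 3, 7, 8] / [4, 5, 6];  Q = [1, 2, 4, 6, 8] / [3, 5, 7];  common shape = (5, 3)

Row-insert the values π_1, π_2, … into P one at a time, bumping the leftmost entry strictly greater than the inserted value down to the next row. The recording tableau Q records, in position (i, j), the step at which that cell was added to P.
  Insert 4 (step 1): P = [4];  Q = [1]
  Insert 5 (step 2): P = [4, 5];  Q = [1, 2]
  Insert 1 (step 3): P = [1, 5] / [4];  Q = [1, 2] / [3]
  Insert 6 (step 4): P = [1, 5, 6] / [4];  Q = [1, 2, 4] / [3]
  Insert 2 (step 5): P = [1, 2, 6] / [4, 5];  Q = [1, 2, 4] / [3, 5]
  Insert 7 (step 6): P = [1, 2, 6, 7] / [4, 5];  Q = [1, 2, 4, 6] / [3, 5]
  Insert 3 (step 7): P = [1, 2, 3, 7] / [4, 5, 6];  Q = [1, 2, 4, 6] / [3, 5, 7]
  Insert 8 (step 8): P = [1, 2, 3, 7, 8] / [4, 5, 6];  Q = [1, 2, 4, 6, 8] / [3, 5, 7]
Final shape: (5, 3).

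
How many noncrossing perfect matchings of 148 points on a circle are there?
C_74 = 311496878311103321137536291518809134027240

These noncrossing handshakes are counted by the Catalan number C_n = (1/(n + 1)) · C(2n, n). For n = 74: C_74 = (1/75) · C(148, 74) = 23362265873332749085315221863910685052043000/75 = 311496878311103321137536291518809134027240.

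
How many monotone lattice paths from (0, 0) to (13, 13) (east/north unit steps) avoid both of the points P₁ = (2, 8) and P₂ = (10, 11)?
Number of paths = 6751130

Inclusion–exclusion. Total paths: C(26, 13) = 10400600. Through P₁: C(10, 2)·C(16, 11) = 196560. Through P₂: C(21, 10)·C(5, 3) = 3527160. Since P₁ is strictly southwest of P₂, a monotone path through both must visit P₁ then P₂; paths through both = C(10, 2)·C(11, 8)·C(5, 3) = 74250. Avoid both = 10400600 − 196560 − 3527160 + 74250 = 6751130.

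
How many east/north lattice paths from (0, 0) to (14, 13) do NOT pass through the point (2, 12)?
Number of paths = 20057117

Total paths from (0, 0) to (14, 13): C(27, 14) = 20058300. Paths through (2, 12): (paths (0, 0) → (2, 12)) × (paths (2, 12) → (14, 13)) = C(14, 2) · C(13, 12) = 91 · 13 = 1183. Avoidance count = 20058300 − 1183 = 20057117.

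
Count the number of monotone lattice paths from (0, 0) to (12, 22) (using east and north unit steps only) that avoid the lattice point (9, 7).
Number of paths = 539019000

Total paths from (0, 0) to (12, 22): C(34, 12) = 548354040. Paths through (9, 7): (paths (0, 0) → (9, 7)) × (paths (9, 7) → (12, 22)) = C(16, 9) · C(18, 3) = 11440 · 816 = 9335040. Avoidance count = 548354040 − 9335040 = 539019000.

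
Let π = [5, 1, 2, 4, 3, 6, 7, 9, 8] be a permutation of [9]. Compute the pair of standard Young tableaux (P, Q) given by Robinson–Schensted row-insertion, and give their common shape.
P = [1, 2, 3, 6, 7, 8] / [4, 9] / [5];  Q = [1, 3, 4, 6, 7, 8] / [2, 9] / [5];  common shape = (6, 2, 1)

Row-insert the values π_1, π_2, … into P one at a time, bumping the leftmost entry strictly greater than the inserted value down to the next row. The recording tableau Q records, in position (i, j), the step at which that cell was added to P.
  Insert 5 (step 1): P = [5];  Q = [1]
  Insert 1 (step 2): P = [1] / [5];  Q = [1] / [2]
  Insert 2 (step 3): P = [1, 2] / [5];  Q = [1, 3] / [2]
  Insert 4 (step 4): P = [1, 2, 4] / [5];  Q = [1, 3, 4] / [2]
  Insert 3 (step 5): P = [1, 2, 3] / [4] / [5];  Q = [1, 3, 4] / [2] / [5]
  Insert 6 (step 6): P = [1, 2, 3, 6] / [4] / [5];  Q = [1, 3, 4, 6] / [2] / [5]
  Insert 7 (step 7): P = [1, 2, 3, 6, 7] / [4] / [5];  Q = [1, 3, 4, 6, 7] / [2] / [5]
  Insert 9 (step 8): P = [1, 2, 3, 6, 7, 9] / [4] / [5];  Q = [1, 3, 4, 6, 7, 8] / [2] / [5]
  Insert 8 (step 9): P = [1, 2, 3, 6, 7, 8] / [4, 9] / [5];  Q = [1, 3, 4, 6, 7, 8] / [2, 9] / [5]
Final shape: (6, 2, 1).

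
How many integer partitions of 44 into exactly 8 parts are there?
p(44, 8 parts) = 5812

Partitions of n into exactly k parts are in bijection with partitions of n − k into at most k parts (subtract 1 from each part). So p(44, exactly 8) = p(36, parts ≤ 8). Computing via the recurrence p(m, j) = p(m, j−1) + p(m−j, j) gives 5812.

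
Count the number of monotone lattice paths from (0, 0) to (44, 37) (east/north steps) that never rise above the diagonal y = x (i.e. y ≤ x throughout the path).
Number of paths = 28167869114977430180160

By the reflection principle (André's argument), the number of monotone paths to (44, 37) with n ≤ m that never go above y = x is C(81, 44) − C(81, 45) = 158444263771748044763400 − 130276394656770614583240 = 28167869114977430180160.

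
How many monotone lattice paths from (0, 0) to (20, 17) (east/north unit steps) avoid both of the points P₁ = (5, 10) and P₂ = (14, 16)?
Number of paths = 14480476458

Inclusion–exclusion. Total paths: C(37, 20) = 15905368710. Through P₁: C(15, 5)·C(22, 15) = 512143632. Through P₂: C(30, 14)·C(7, 6) = 1017958725. Since P₁ is strictly southwest of P₂, a monotone path through both must visit P₁ then P₂; paths through both = C(15, 5)·C(15, 9)·C(7, 6) = 105210105. Avoid both = 15905368710 − 512143632 − 1017958725 + 105210105 = 14480476458.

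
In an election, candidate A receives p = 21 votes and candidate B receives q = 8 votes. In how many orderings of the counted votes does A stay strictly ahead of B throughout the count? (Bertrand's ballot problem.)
Strict-lead orderings = 1924065

Total orderings of the 29 votes with 21 for A: C(29, 21) = 4292145. By the Bertrand ballot formula (Cycle Lemma / reflection principle), the number of orderings in which A is strictly ahead of B throughout is (p − q)/(p + q) · C(p + q, p) = (21 − 8)/(21 + 8) · 4292145 = 1924065.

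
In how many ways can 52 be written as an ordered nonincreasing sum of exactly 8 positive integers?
p(52, 8 parts) = 15765

Partitions of n into exactly k parts are in bijection with partitions of n − k into at most k parts (subtract 1 from each part). So p(52, exactly 8) = p(44, parts ≤ 8). Computing via the recurrence p(m, j) = p(m, j−1) + p(m−j, j) gives 15765.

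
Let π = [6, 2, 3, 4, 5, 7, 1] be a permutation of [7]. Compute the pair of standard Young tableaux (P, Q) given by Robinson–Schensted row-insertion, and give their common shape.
P = [1, 3, 4, 5, 7] / [2] / [6];  Q = [1, 3, 4, 5, 6] / [2] / [7];  common shape = (5, 1, 1)

Row-insert the values π_1, π_2, … into P one at a time, bumping the leftmost entry strictly greater than the inserted value down to the next row. The recording tableau Q records, in position (i, j), the step at which that cell was added to P.
  Insert 6 (step 1): P = [6];  Q = [1]
  Insert 2 (step 2): P = [2] / [6];  Q = [1] / [2]
  Insert 3 (step 3): P = [2, 3] / [6];  Q = [1, 3] / [2]
  Insert 4 (step 4): P = [2, 3, 4] / [6];  Q = [1, 3, 4] / [2]
  Insert 5 (step 5): P = [2, 3, 4, 5] / [6];  Q = [1, 3, 4, 5] / [2]
  Insert 7 (step 6): P = [2, 3, 4, 5, 7] / [6];  Q = [1, 3, 4, 5, 6] / [2]
  Insert 1 (step 7): P = [1, 3, 4, 5, 7] / [2] / [6];  Q = [1, 3, 4, 5, 6] / [2] / [7]
Final shape: (5, 1, 1).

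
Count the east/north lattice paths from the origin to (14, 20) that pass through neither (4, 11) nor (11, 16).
Number of paths = 847391145

Inclusion–exclusion. Total paths: C(34, 14) = 1391975640. Through P₁: C(15, 4)·C(19, 10) = 126095970. Through P₂: C(27, 11)·C(7, 3) = 456326325. Since P₁ is strictly southwest of P₂, a monotone path through both must visit P₁ then P₂; paths through both = C(15, 4)·C(12, 7)·C(7, 3) = 37837800. Avoid both = 1391975640 − 126095970 − 456326325 + 37837800 = 847391145.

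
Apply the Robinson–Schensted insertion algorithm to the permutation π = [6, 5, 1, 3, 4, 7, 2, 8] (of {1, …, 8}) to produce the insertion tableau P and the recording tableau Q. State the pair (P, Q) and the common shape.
P = [1, 2, 4, 7, 8] / [3] / [5] / [6];  Q = [1, 4, 5, 6, 8] / [2] / [3] / [7];  common shape = (5, 1, 1, 1)

Row-insert the values π_1, π_2, … into P one at a time, bumping the leftmost entry strictly greater than the inserted value down to the next row. The recording tableau Q records, in position (i, j), the step at which that cell was added to P.
  Insert 6 (step 1): P = [6];  Q = [1]
  Insert 5 (step 2): P = [5] / [6];  Q = [1] / [2]
  Insert 1 (step 3): P = [1] / [5] / [6];  Q = [1] / [2] / [3]
  Insert 3 (step 4): P = [1, 3] / [5] / [6];  Q = [1, 4] / [2] / [3]
  Insert 4 (step 5): P = [1, 3, 4] / [5] / [6];  Q = [1, 4, 5] / [2] / [3]
  Insert 7 (step 6): P = [1, 3, 4, 7] / [5] / [6];  Q = [1, 4, 5, 6] / [2] / [3]
  Insert 2 (step 7): P = [1, 2, 4, 7] / [3] / [5] / [6];  Q = [1, 4, 5, 6] / [2] / [3] / [7]
  Insert 8 (step 8): P = [1, 2, 4, 7, 8] / [3] / [5] / [6];  Q = [1, 4, 5, 6, 8] / [2] / [3] / [7]
Final shape: (5, 1, 1, 1).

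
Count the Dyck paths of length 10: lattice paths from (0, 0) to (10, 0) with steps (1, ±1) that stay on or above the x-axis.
C_5 = 42

These Dyck paths are counted by the Catalan number C_n = (1/(n + 1)) · C(2n, n). For n = 5: C_5 = (1/6) · C(10, 5) = 252/6 = 42.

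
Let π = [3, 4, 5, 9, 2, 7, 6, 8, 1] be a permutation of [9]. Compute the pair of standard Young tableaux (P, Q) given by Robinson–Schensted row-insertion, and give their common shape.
P = [1, 4, 5, 6, 8] / [2, 7] / [3] / [9];  Q = [1, 2, 3, 4, 8] / [5, 6] / [7] / [9];  common shape = (5, 2, 1, 1)

Row-insert the values π_1, π_2, … into P one at a time, bumping the leftmost entry strictly greater than the inserted value down to the next row. The recording tableau Q records, in position (i, j), the step at which that cell was added to P.
  Insert 3 (step 1): P = [3];  Q = [1]
  Insert 4 (step 2): P = [3, 4];  Q = [1, 2]
  Insert 5 (step 3): P = [3, 4, 5];  Q = [1, 2, 3]
  Insert 9 (step 4): P = [3, 4, 5, 9];  Q = [1, 2, 3, 4]
  Insert 2 (step 5): P = [2, 4, 5, 9] / [3];  Q = [1, 2, 3, 4] / [5]
  Insert 7 (step 6): P = [2, 4, 5, 7] / [3, 9];  Q = [1, 2, 3, 4] / [5, 6]
  Insert 6 (step 7): P = [2, 4, 5, 6] / [3, 7] / [9];  Q = [1, 2, 3, 4] / [5, 6] / [7]
  Insert 8 (step 8): P = [2, 4, 5, 6, 8] / [3, 7] / [9];  Q = [1, 2, 3, 4, 8] / [5, 6] / [7]
  Insert 1 (step 9): P = [1, 4, 5, 6, 8] / [2, 7] / [3] / [9];  Q = [1, 2, 3, 4, 8] / [5, 6] / [7] / [9]
Final shape: (5, 2, 1, 1).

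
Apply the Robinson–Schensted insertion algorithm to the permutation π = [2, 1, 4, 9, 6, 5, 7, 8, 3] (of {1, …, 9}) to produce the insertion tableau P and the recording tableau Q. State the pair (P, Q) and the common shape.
P = [1, 3, 5, 7, 8] / [2, 4] / [6] / [9];  Q = [1, 3, 4, 7, 8] / [2, 5] / [6] / [9];  common shape = (5, 2, 1, 1)

Row-insert the values π_1, π_2, … into P one at a time, bumping the leftmost entry strictly greater than the inserted value down to the next row. The recording tableau Q records, in position (i, j), the step at which that cell was added to P.
  Insert 2 (step 1): P = [2];  Q = [1]
  Insert 1 (step 2): P = [1] / [2];  Q = [1] / [2]
  Insert 4 (step 3): P = [1, 4] / [2];  Q = [1, 3] / [2]
  Insert 9 (step 4): P = [1, 4, 9] / [2];  Q = [1, 3, 4] / [2]
  Insert 6 (step 5): P = [1, 4, 6] / [2, 9];  Q = [1, 3, 4] / [2, 5]
  Insert 5 (step 6): P = [1, 4, 5] / [2, 6] / [9];  Q = [1, 3, 4] / [2, 5] / [6]
  Insert 7 (step 7): P = [1, 4, 5, 7] / [2, 6] / [9];  Q = [1, 3, 4, 7] / [2, 5] / [6]
  Insert 8 (step 8): P = [1, 4, 5, 7, 8] / [2, 6] / [9];  Q = [1, 3, 4, 7, 8] / [2, 5] / [6]
  Insert 3 (step 9): P = [1, 3, 5, 7, 8] / [2, 4] / [6] / [9];  Q = [1, 3, 4, 7, 8] / [2, 5] / [6] / [9]
Final shape: (5, 2, 1, 1).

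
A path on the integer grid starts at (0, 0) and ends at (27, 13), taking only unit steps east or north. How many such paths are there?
Number of paths = 12033222880

A monotone lattice path from (0, 0) to (27, 13) consists of 27 east steps and 13 north steps in some order, so it is determined by which 27 of the 40 steps are east. The count is C(40, 27) = 12033222880.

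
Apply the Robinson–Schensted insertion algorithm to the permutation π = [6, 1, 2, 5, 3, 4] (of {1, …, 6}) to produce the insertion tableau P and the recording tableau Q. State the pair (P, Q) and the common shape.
P = [1, 2, 3, 4] / [5] / [6];  Q = [1, 3, 4, 6] / [2] / [5];  common shape = (4, 1, 1)

Row-insert the values π_1, π_2, … into P one at a time, bumping the leftmost entry strictly greater than the inserted value down to the next row. The recording tableau Q records, in position (i, j), the step at which that cell was added to P.
  Insert 6 (step 1): P = [6];  Q = [1]
  Insert 1 (step 2): P = [1] / [6];  Q = [1] / [2]
  Insert 2 (step 3): P = [1, 2] / [6];  Q = [1, 3] / [2]
  Insert 5 (step 4): P = [1, 2, 5] / [6];  Q = [1, 3, 4] / [2]
  Insert 3 (step 5): P = [1, 2, 3] / [5] / [6];  Q = [1, 3, 4] / [2] / [5]
  Insert 4 (step 6): P = [1, 2, 3, 4] / [5] / [6];  Q = [1, 3, 4, 6] / [2] / [5]
Final shape: (4, 1, 1).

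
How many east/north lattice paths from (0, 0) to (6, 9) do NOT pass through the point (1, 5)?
Number of paths = 4249

Total paths from (0, 0) to (6, 9): C(15, 6) = 5005. Paths through (1, 5): (paths (0, 0) → (1, 5)) × (paths (1, 5) → (6, 9)) = C(6, 1) · C(9, 5) = 6 · 126 = 756. Avoidance count = 5005 − 756 = 4249.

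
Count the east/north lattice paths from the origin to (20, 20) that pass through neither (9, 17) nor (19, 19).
Number of paths = 66431105620

Inclusion–exclusion. Total paths: C(40, 20) = 137846528820. Through P₁: C(26, 9)·C(14, 11) = 1137336200. Through P₂: C(38, 19)·C(2, 1) = 70690527600. Since P₁ is strictly southwest of P₂, a monotone path through both must visit P₁ then P₂; paths through both = C(26, 9)·C(12, 10)·C(2, 1) = 412440600. Avoid both = 137846528820 − 1137336200 − 70690527600 + 412440600 = 66431105620.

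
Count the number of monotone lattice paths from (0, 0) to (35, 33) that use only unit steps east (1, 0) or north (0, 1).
Number of paths = 27640097433090845976

A monotone lattice path from (0, 0) to (35, 33) consists of 35 east steps and 33 north steps in some order, so it is determined by which 35 of the 68 steps are east. The count is C(68, 35) = 27640097433090845976.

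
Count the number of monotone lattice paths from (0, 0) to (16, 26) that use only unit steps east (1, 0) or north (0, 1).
Number of paths = 166509721602

A monotone lattice path from (0, 0) to (16, 26) consists of 16 east steps and 26 north steps in some order, so it is determined by which 16 of the 42 steps are east. The count is C(42, 16) = 166509721602.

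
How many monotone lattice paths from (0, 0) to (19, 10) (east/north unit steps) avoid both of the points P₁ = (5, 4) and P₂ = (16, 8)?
Number of paths = 9511440

Inclusion–exclusion. Total paths: C(29, 19) = 20030010. Through P₁: C(9, 5)·C(20, 14) = 4883760. Through P₂: C(24, 16)·C(5, 3) = 7354710. Since P₁ is strictly southwest of P₂, a monotone path through both must visit P₁ then P₂; paths through both = C(9, 5)·C(15, 11)·C(5, 3) = 1719900. Avoid both = 20030010 − 4883760 − 7354710 + 1719900 = 9511440.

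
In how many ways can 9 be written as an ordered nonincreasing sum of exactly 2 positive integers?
p(9, 2 parts) = 4

Partitions of n into exactly k parts ↔ partitions of n − k into at most k parts (subtract 1 from each part). For n = 9, k = 2, the partitions are: 8+1, 7+2, 6+3, 5+4. Count = 4.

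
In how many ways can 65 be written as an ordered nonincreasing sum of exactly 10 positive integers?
p(65, 10 parts) = 112804

Partitions of n into exactly k parts are in bijection with partitions of n − k into at most k parts (subtract 1 from each part). So p(65, exactly 10) = p(55, parts ≤ 10). Computing via the recurrence p(m, j) = p(m, j−1) + p(m−j, j) gives 112804.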